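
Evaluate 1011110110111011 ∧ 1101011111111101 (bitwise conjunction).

AND: 1 only when both bits are 1
  1011110110111011
& 1101011111111101
------------------
  1001010110111001
Decimal: 48571 & 55293 = 38329



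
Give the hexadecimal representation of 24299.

Using repeated division by 16 (digits 10–15 are A–F):
24299 ÷ 16 = 1518 remainder 11 (B)
1518 ÷ 16 = 94 remainder 14 (E)
94 ÷ 16 = 5 remainder 14 (E)
5 ÷ 16 = 0 remainder 5
Reading remainders bottom to top: 5EEB



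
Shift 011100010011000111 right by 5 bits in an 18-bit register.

Original: 011100010011000111 (decimal 115911)
Shift right by 5 positions
Drop the 5 low bits; fill with zeros on the left
Result: 000000111000100110 (decimal 3622)
Equivalent: 115911 >> 5 = 115911 ÷ 2^5 = 3622



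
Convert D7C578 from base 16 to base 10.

Expand by place value (powers of 16):
Digit values: D = 13, C = 12
D7C578 = 13 × 16^5 + 7 × 16^4 + 12 × 16^3 + 5 × 16^2 + 7 × 16^1 + 8 × 16^0
= 13 × 1048576 + 7 × 65536 + 12 × 4096 + 5 × 256 + 7 × 16 + 8 × 1
= 13631488 + 458752 + 49152 + 1280 + 112 + 8
= 14140792



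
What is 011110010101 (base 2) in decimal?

Sum of powers of 2 for each 1-bit:
2^0 + 2^2 + 2^4 + 2^7 + 2^8 + 2^9 + 2^10
= 1 + 4 + 16 + 128 + 256 + 512 + 1024
= 1941



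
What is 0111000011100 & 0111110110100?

AND: 1 only when both bits are 1
  0111000011100
& 0111110110100
---------------
  0111000010100
Decimal: 3612 & 4020 = 3604



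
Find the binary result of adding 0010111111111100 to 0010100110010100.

Add column by column from the right: bit + bit + carry-in; write the sum mod 2, carry 1 when the sum is 2 or 3.
carry:  0101111111111000
        0010111111111100
+       0010100110010100
------------------------
       00101100110010000
(the carry out of the leftmost column, 0, becomes the leading bit)
Decimal check:
  0010111111111100 = 8192 + 2048 + 1024 + 512 + 256 + 128 + 64 + 32 + 16 + 8 + 4 = 12284
  0010100110010100 = 8192 + 2048 + 256 + 128 + 16 + 4 = 10644
  12284 + 10644 = 22928, and 00101100110010000 = 16384 + 4096 + 2048 + 256 + 128 + 16 = 22928 ✓



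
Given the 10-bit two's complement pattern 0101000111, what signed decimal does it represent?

Binary: 0101000111
Sign bit: 0 (non-negative)
Read directly as an unsigned value:
0101000111 = 256 + 64 + 4 + 2 + 1 = 327
Value: 327



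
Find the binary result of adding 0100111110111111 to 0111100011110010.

Add column by column from the right: bit + bit + carry-in; write the sum mod 2, carry 1 when the sum is 2 or 3.
carry:  1111111111111100
        0100111110111111
+       0111100011110010
------------------------
       01100100010110001
(the carry out of the leftmost column, 0, becomes the leading bit)
Decimal check:
  0100111110111111 = 16384 + 2048 + 1024 + 512 + 256 + 128 + 32 + 16 + 8 + 4 + 2 + 1 = 20415
  0111100011110010 = 16384 + 8192 + 4096 + 2048 + 128 + 64 + 32 + 16 + 2 = 30962
  20415 + 30962 = 51377, and 01100100010110001 = 32768 + 16384 + 2048 + 128 + 32 + 16 + 1 = 51377 ✓



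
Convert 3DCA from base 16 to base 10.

Expand by place value (powers of 16):
Digit values: D = 13, C = 12, A = 10
3DCA = 3 × 16^3 + 13 × 16^2 + 12 × 16^1 + 10 × 16^0
= 3 × 4096 + 13 × 256 + 12 × 16 + 10 × 1
= 12288 + 3328 + 192 + 10
= 15818



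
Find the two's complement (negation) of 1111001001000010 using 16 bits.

Original (sign bit 1, negative): 1111001001000010
Step 1 - Invert all bits: 0000110110111101
Step 2 - Add 1: 0000110110111110
Verification: 1111001001000010 + 0000110110111110 = 10000000000000000; discarding the end carry (carry out of the top bit) leaves the 16-bit value 0000000000000000, as required for x + (-x)



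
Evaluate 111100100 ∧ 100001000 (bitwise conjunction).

AND: 1 only when both bits are 1
  111100100
& 100001000
-----------
  100000000
Decimal: 484 & 264 = 256



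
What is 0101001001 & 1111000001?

AND: 1 only when both bits are 1
  0101001001
& 1111000001
------------
  0101000001
Decimal: 329 & 961 = 321



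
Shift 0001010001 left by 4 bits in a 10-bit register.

Original: 0001010001 (decimal 81)
Shift left by 4 positions
Append 4 zeros on the right and drop the 4 high bits that overflow the 10-bit width
Result: 0100010000 (decimal 272)
Equivalent: 81 << 4 = 81 × 2^4 = 1296, truncated to 10 bits = 272



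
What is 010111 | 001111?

OR: 1 when either bit is 1
  010111
| 001111
--------
  011111
Decimal: 23 | 15 = 31



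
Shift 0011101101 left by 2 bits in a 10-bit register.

Original: 0011101101 (decimal 237)
Shift left by 2 positions
Append 2 zeros on the right
Result: 1110110100 (decimal 948)
Equivalent: 237 << 2 = 237 × 2^2 = 948



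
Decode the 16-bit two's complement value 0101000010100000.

Binary: 0101000010100000
Sign bit: 0 (non-negative)
Read directly as an unsigned value:
0101000010100000 = 16384 + 4096 + 128 + 32 = 20640
Value: 20640



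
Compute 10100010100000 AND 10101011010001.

AND: 1 only when both bits are 1
  10100010100000
& 10101011010001
----------------
  10100010000000
Decimal: 10400 & 10961 = 10368



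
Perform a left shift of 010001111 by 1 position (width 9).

Original: 010001111 (decimal 143)
Shift left by 1 position
Append 1 zero on the right
Result: 100011110 (decimal 286)
Equivalent: 143 << 1 = 143 × 2^1 = 286



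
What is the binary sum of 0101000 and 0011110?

Add column by column from the right: bit + bit + carry-in; write the sum mod 2, carry 1 when the sum is 2 or 3.
carry:  1110000
        0101000
+       0011110
---------------
       01000110
(the carry out of the leftmost column, 0, becomes the leading bit)
Decimal check:
  0101000 = 32 + 8 = 40
  0011110 = 16 + 8 + 4 + 2 = 30
  40 + 30 = 70, and 01000110 = 64 + 4 + 2 = 70 ✓



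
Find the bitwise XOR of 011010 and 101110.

XOR: 1 when bits differ
  011010
^ 101110
--------
  110100
Decimal: 26 ^ 46 = 52



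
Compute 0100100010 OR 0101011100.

OR: 1 when either bit is 1
  0100100010
| 0101011100
------------
  0101111110
Decimal: 290 | 348 = 382



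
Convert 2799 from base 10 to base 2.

Using repeated division by 2:
2799 ÷ 2 = 1399 remainder 1
1399 ÷ 2 = 699 remainder 1
699 ÷ 2 = 349 remainder 1
349 ÷ 2 = 174 remainder 1
174 ÷ 2 = 87 remainder 0
87 ÷ 2 = 43 remainder 1
43 ÷ 2 = 21 remainder 1
21 ÷ 2 = 10 remainder 1
10 ÷ 2 = 5 remainder 0
5 ÷ 2 = 2 remainder 1
2 ÷ 2 = 1 remainder 0
1 ÷ 2 = 0 remainder 1
Reading remainders bottom to top: 101011101111



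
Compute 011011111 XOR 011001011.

XOR: 1 when bits differ
  011011111
^ 011001011
-----------
  000010100
Decimal: 223 ^ 203 = 20



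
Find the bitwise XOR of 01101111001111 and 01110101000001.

XOR: 1 when bits differ
  01101111001111
^ 01110101000001
----------------
  00011010001110
Decimal: 7119 ^ 7489 = 1678



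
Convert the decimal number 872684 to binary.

Using repeated division by 2:
872684 ÷ 2 = 436342 remainder 0
436342 ÷ 2 = 218171 remainder 0
218171 ÷ 2 = 109085 remainder 1
109085 ÷ 2 = 54542 remainder 1
54542 ÷ 2 = 27271 remainder 0
27271 ÷ 2 = 13635 remainder 1
13635 ÷ 2 = 6817 remainder 1
6817 ÷ 2 = 3408 remainder 1
3408 ÷ 2 = 1704 remainder 0
1704 ÷ 2 = 852 remainder 0
852 ÷ 2 = 426 remainder 0
426 ÷ 2 = 213 remainder 0
213 ÷ 2 = 106 remainder 1
106 ÷ 2 = 53 remainder 0
53 ÷ 2 = 26 remainder 1
26 ÷ 2 = 13 remainder 0
13 ÷ 2 = 6 remainder 1
6 ÷ 2 = 3 remainder 0
3 ÷ 2 = 1 remainder 1
1 ÷ 2 = 0 remainder 1
Reading remainders bottom to top: 11010101000011101100



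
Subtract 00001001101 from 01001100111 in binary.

Method 1 - Direct subtraction (column by column from the right: bit − bit − borrow-in; if negative, add 2 and borrow 1 from the next column):
borrow: 00000110000
        01001100111
-       00001001101
-------------------
        01000011010

Method 2 - Add two's complement:
Two's complement of 00001001101: invert → 11110110010, add 1 → 11110110011
  01001100111
+ 11110110011
-------------
 101000011010  (end carry out of the top bit = 1)
Discarding the end carry: 01000011010
Decimal check:
  01001100111 = 512 + 64 + 32 + 4 + 2 + 1 = 615
  00001001101 = 64 + 8 + 4 + 1 = 77
  615 - 77 = 538, and 01000011010 = 512 + 16 + 8 + 2 = 538 ✓



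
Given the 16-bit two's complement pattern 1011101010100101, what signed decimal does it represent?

Binary: 1011101010100101
Sign bit: 1 (negative)
Invert: 0100010101011010
Add 1:  0100010101011011
Magnitude: 0100010101011011 = 16384 + 1024 + 256 + 64 + 16 + 8 + 2 + 1 = 17755
Value: -17755



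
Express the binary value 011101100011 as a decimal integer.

Sum of powers of 2 for each 1-bit:
2^0 + 2^1 + 2^5 + 2^6 + 2^8 + 2^9 + 2^10
= 1 + 2 + 32 + 64 + 256 + 512 + 1024
= 1891



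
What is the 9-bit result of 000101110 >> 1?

Original: 000101110 (decimal 46)
Shift right by 1 position
Drop the 1 low bit; fill with zero on the left
Result: 000010111 (decimal 23)
Equivalent: 46 >> 1 = 46 ÷ 2^1 = 23



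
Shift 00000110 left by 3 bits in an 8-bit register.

Original: 00000110 (decimal 6)
Shift left by 3 positions
Append 3 zeros on the right
Result: 00110000 (decimal 48)
Equivalent: 6 << 3 = 6 × 2^3 = 48



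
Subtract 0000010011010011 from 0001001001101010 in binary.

Method 1 - Direct subtraction (column by column from the right: bit − bit − borrow-in; if negative, add 2 and borrow 1 from the next column):
borrow: 0001101100101110
        0001001001101010
-       0000010011010011
------------------------
        0000110110010111

Method 2 - Add two's complement:
Two's complement of 0000010011010011: invert → 1111101100101100, add 1 → 1111101100101101
  0001001001101010
+ 1111101100101101
------------------
 10000110110010111  (end carry out of the top bit = 1)
Discarding the end carry: 0000110110010111
Decimal check:
  0001001001101010 = 4096 + 512 + 64 + 32 + 8 + 2 = 4714
  0000010011010011 = 1024 + 128 + 64 + 16 + 2 + 1 = 1235
  4714 - 1235 = 3479, and 0000110110010111 = 2048 + 1024 + 256 + 128 + 16 + 4 + 2 + 1 = 3479 ✓



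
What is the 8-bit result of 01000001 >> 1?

Original: 01000001 (decimal 65)
Shift right by 1 position
Drop the 1 low bit; fill with zero on the left
Result: 00100000 (decimal 32)
Equivalent: 65 >> 1 = 65 ÷ 2^1 = 32



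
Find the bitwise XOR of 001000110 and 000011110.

XOR: 1 when bits differ
  001000110
^ 000011110
-----------
  001011000
Decimal: 70 ^ 30 = 88



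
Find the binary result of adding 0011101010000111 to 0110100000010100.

Add column by column from the right: bit + bit + carry-in; write the sum mod 2, carry 1 when the sum is 2 or 3.
carry:  1111000000001000
        0011101010000111
+       0110100000010100
------------------------
       01010001010011011
(the carry out of the leftmost column, 0, becomes the leading bit)
Decimal check:
  0011101010000111 = 8192 + 4096 + 2048 + 512 + 128 + 4 + 2 + 1 = 14983
  0110100000010100 = 16384 + 8192 + 2048 + 16 + 4 = 26644
  14983 + 26644 = 41627, and 01010001010011011 = 32768 + 8192 + 512 + 128 + 16 + 8 + 2 + 1 = 41627 ✓



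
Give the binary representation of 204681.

Using repeated division by 2:
204681 ÷ 2 = 102340 remainder 1
102340 ÷ 2 = 51170 remainder 0
51170 ÷ 2 = 25585 remainder 0
25585 ÷ 2 = 12792 remainder 1
12792 ÷ 2 = 6396 remainder 0
6396 ÷ 2 = 3198 remainder 0
3198 ÷ 2 = 1599 remainder 0
1599 ÷ 2 = 799 remainder 1
799 ÷ 2 = 399 remainder 1
399 ÷ 2 = 199 remainder 1
199 ÷ 2 = 99 remainder 1
99 ÷ 2 = 49 remainder 1
49 ÷ 2 = 24 remainder 1
24 ÷ 2 = 12 remainder 0
12 ÷ 2 = 6 remainder 0
6 ÷ 2 = 3 remainder 0
3 ÷ 2 = 1 remainder 1
1 ÷ 2 = 0 remainder 1
Reading remainders bottom to top: 110001111110001001



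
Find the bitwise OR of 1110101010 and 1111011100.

OR: 1 when either bit is 1
  1110101010
| 1111011100
------------
  1111111110
Decimal: 938 | 988 = 1022



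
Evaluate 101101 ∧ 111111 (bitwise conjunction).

AND: 1 only when both bits are 1
  101101
& 111111
--------
  101101
Decimal: 45 & 63 = 45



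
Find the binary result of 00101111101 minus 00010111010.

Method 1 - Direct subtraction (column by column from the right: bit − bit − borrow-in; if negative, add 2 and borrow 1 from the next column):
borrow: 00100000100
        00101111101
-       00010111010
-------------------
        00011000011

Method 2 - Add two's complement:
Two's complement of 00010111010: invert → 11101000101, add 1 → 11101000110
  00101111101
+ 11101000110
-------------
 100011000011  (end carry out of the top bit = 1)
Discarding the end carry: 00011000011
Decimal check:
  00101111101 = 256 + 64 + 32 + 16 + 8 + 4 + 1 = 381
  00010111010 = 128 + 32 + 16 + 8 + 2 = 186
  381 - 186 = 195, and 00011000011 = 128 + 64 + 2 + 1 = 195 ✓



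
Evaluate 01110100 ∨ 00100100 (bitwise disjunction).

OR: 1 when either bit is 1
  01110100
| 00100100
----------
  01110100
Decimal: 116 | 36 = 116



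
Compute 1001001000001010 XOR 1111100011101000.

XOR: 1 when bits differ
  1001001000001010
^ 1111100011101000
------------------
  0110101011100010
Decimal: 37386 ^ 63720 = 27362



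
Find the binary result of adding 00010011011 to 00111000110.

Add column by column from the right: bit + bit + carry-in; write the sum mod 2, carry 1 when the sum is 2 or 3.
carry:  01100111100
        00010011011
+       00111000110
-------------------
       001001100001
(the carry out of the leftmost column, 0, becomes the leading bit)
Decimal check:
  00010011011 = 128 + 16 + 8 + 2 + 1 = 155
  00111000110 = 256 + 128 + 64 + 4 + 2 = 454
  155 + 454 = 609, and 001001100001 = 512 + 64 + 32 + 1 = 609 ✓



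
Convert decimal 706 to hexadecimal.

Using repeated division by 16 (digits 10–15 are A–F):
706 ÷ 16 = 44 remainder 2
44 ÷ 16 = 2 remainder 12 (C)
2 ÷ 16 = 0 remainder 2
Reading remainders bottom to top: 2C2



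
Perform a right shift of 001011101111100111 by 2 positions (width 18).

Original: 001011101111100111 (decimal 48103)
Shift right by 2 positions
Drop the 2 low bits; fill with zeros on the left
Result: 000010111011111001 (decimal 12025)
Equivalent: 48103 >> 2 = 48103 ÷ 2^2 = 12025



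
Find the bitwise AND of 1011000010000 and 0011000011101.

AND: 1 only when both bits are 1
  1011000010000
& 0011000011101
---------------
  0011000010000
Decimal: 5648 & 1565 = 1552



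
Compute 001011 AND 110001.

AND: 1 only when both bits are 1
  001011
& 110001
--------
  000001
Decimal: 11 & 49 = 1



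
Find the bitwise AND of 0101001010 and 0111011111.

AND: 1 only when both bits are 1
  0101001010
& 0111011111
------------
  0101001010
Decimal: 330 & 479 = 330



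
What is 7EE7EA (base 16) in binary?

Convert each hex digit to 4 bits:
  7 = 0111
  E = 1110
  E = 1110
  7 = 0111
  E = 1110
  A = 1010
Concatenate: 011111101110011111101010



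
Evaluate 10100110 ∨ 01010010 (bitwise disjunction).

OR: 1 when either bit is 1
  10100110
| 01010010
----------
  11110110
Decimal: 166 | 82 = 246



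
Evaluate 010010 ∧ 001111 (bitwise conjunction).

AND: 1 only when both bits are 1
  010010
& 001111
--------
  000010
Decimal: 18 & 15 = 2



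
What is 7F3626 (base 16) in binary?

Convert each hex digit to 4 bits:
  7 = 0111
  F = 1111
  3 = 0011
  6 = 0110
  2 = 0010
  6 = 0110
Concatenate: 011111110011011000100110



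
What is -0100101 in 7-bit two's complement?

Original: 0100101
Step 1 - Invert all bits: 1011010
Step 2 - Add 1: 1011011
Verification: 0100101 + 1011011 = 10000000; discarding the end carry (carry out of the top bit) leaves the 7-bit value 0000000, as required for x + (-x)



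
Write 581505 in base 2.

Using repeated division by 2:
581505 ÷ 2 = 290752 remainder 1
290752 ÷ 2 = 145376 remainder 0
145376 ÷ 2 = 72688 remainder 0
72688 ÷ 2 = 36344 remainder 0
36344 ÷ 2 = 18172 remainder 0
18172 ÷ 2 = 9086 remainder 0
9086 ÷ 2 = 4543 remainder 0
4543 ÷ 2 = 2271 remainder 1
2271 ÷ 2 = 1135 remainder 1
1135 ÷ 2 = 567 remainder 1
567 ÷ 2 = 283 remainder 1
283 ÷ 2 = 141 remainder 1
141 ÷ 2 = 70 remainder 1
70 ÷ 2 = 35 remainder 0
35 ÷ 2 = 17 remainder 1
17 ÷ 2 = 8 remainder 1
8 ÷ 2 = 4 remainder 0
4 ÷ 2 = 2 remainder 0
2 ÷ 2 = 1 remainder 0
1 ÷ 2 = 0 remainder 1
Reading remainders bottom to top: 10001101111110000001



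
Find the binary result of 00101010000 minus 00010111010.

Method 1 - Direct subtraction (column by column from the right: bit − bit − borrow-in; if negative, add 2 and borrow 1 from the next column):
borrow: 00101111100
        00101010000
-       00010111010
-------------------
        00010010110

Method 2 - Add two's complement:
Two's complement of 00010111010: invert → 11101000101, add 1 → 11101000110
  00101010000
+ 11101000110
-------------
 100010010110  (end carry out of the top bit = 1)
Discarding the end carry: 00010010110
Decimal check:
  00101010000 = 256 + 64 + 16 = 336
  00010111010 = 128 + 32 + 16 + 8 + 2 = 186
  336 - 186 = 150, and 00010010110 = 128 + 16 + 4 + 2 = 150 ✓



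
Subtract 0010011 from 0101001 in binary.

Method 1 - Direct subtraction (column by column from the right: bit − bit − borrow-in; if negative, add 2 and borrow 1 from the next column):
borrow: 0101100
        0101001
-       0010011
---------------
        0010110

Method 2 - Add two's complement:
Two's complement of 0010011: invert → 1101100, add 1 → 1101101
  0101001
+ 1101101
---------
 10010110  (end carry out of the top bit = 1)
Discarding the end carry: 0010110
Decimal check:
  0101001 = 32 + 8 + 1 = 41
  0010011 = 16 + 2 + 1 = 19
  41 - 19 = 22, and 0010110 = 16 + 4 + 2 = 22 ✓



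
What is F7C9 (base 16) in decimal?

Expand by place value (powers of 16):
Digit values: F = 15, C = 12
F7C9 = 15 × 16^3 + 7 × 16^2 + 12 × 16^1 + 9 × 16^0
= 15 × 4096 + 7 × 256 + 12 × 16 + 9 × 1
= 61440 + 1792 + 192 + 9
= 63433



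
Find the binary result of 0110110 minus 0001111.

Method 1 - Direct subtraction (column by column from the right: bit − bit − borrow-in; if negative, add 2 and borrow 1 from the next column):
borrow: 0011110
        0110110
-       0001111
---------------
        0100111

Method 2 - Add two's complement:
Two's complement of 0001111: invert → 1110000, add 1 → 1110001
  0110110
+ 1110001
---------
 10100111  (end carry out of the top bit = 1)
Discarding the end carry: 0100111
Decimal check:
  0110110 = 32 + 16 + 4 + 2 = 54
  0001111 = 8 + 4 + 2 + 1 = 15
  54 - 15 = 39, and 0100111 = 32 + 4 + 2 + 1 = 39 ✓



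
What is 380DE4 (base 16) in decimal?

Expand by place value (powers of 16):
Digit values: D = 13, E = 14
380DE4 = 3 × 16^5 + 8 × 16^4 + 0 × 16^3 + 13 × 16^2 + 14 × 16^1 + 4 × 16^0
= 3 × 1048576 + 8 × 65536 + 0 × 4096 + 13 × 256 + 14 × 16 + 4 × 1
= 3145728 + 524288 + 0 + 3328 + 224 + 4
= 3673572



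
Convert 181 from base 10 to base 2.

Using repeated division by 2:
181 ÷ 2 = 90 remainder 1
90 ÷ 2 = 45 remainder 0
45 ÷ 2 = 22 remainder 1
22 ÷ 2 = 11 remainder 0
11 ÷ 2 = 5 remainder 1
5 ÷ 2 = 2 remainder 1
2 ÷ 2 = 1 remainder 0
1 ÷ 2 = 0 remainder 1
Reading remainders bottom to top: 10110101



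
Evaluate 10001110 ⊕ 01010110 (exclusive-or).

XOR: 1 when bits differ
  10001110
^ 01010110
----------
  11011000
Decimal: 142 ^ 86 = 216



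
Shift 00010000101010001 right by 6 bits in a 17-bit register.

Original: 00010000101010001 (decimal 8529)
Shift right by 6 positions
Drop the 6 low bits; fill with zeros on the left
Result: 00000000010000101 (decimal 133)
Equivalent: 8529 >> 6 = 8529 ÷ 2^6 = 133



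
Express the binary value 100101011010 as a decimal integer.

Sum of powers of 2 for each 1-bit:
2^1 + 2^3 + 2^4 + 2^6 + 2^8 + 2^11
= 2 + 8 + 16 + 64 + 256 + 2048
= 2394



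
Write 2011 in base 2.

Using repeated division by 2:
2011 ÷ 2 = 1005 remainder 1
1005 ÷ 2 = 502 remainder 1
502 ÷ 2 = 251 remainder 0
251 ÷ 2 = 125 remainder 1
125 ÷ 2 = 62 remainder 1
62 ÷ 2 = 31 remainder 0
31 ÷ 2 = 15 remainder 1
15 ÷ 2 = 7 remainder 1
7 ÷ 2 = 3 remainder 1
3 ÷ 2 = 1 remainder 1
1 ÷ 2 = 0 remainder 1
Reading remainders bottom to top: 11111011011



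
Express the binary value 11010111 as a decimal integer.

Sum of powers of 2 for each 1-bit:
2^0 + 2^1 + 2^2 + 2^4 + 2^6 + 2^7
= 1 + 2 + 4 + 16 + 64 + 128
= 215



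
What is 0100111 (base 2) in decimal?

Sum of powers of 2 for each 1-bit:
2^0 + 2^1 + 2^2 + 2^5
= 1 + 2 + 4 + 32
= 39



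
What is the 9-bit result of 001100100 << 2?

Original: 001100100 (decimal 100)
Shift left by 2 positions
Append 2 zeros on the right
Result: 110010000 (decimal 400)
Equivalent: 100 << 2 = 100 × 2^2 = 400



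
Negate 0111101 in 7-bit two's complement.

Original: 0111101
Step 1 - Invert all bits: 1000010
Step 2 - Add 1: 1000011
Verification: 0111101 + 1000011 = 10000000; discarding the end carry (carry out of the top bit) leaves the 7-bit value 0000000, as required for x + (-x)



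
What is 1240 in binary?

Using repeated division by 2:
1240 ÷ 2 = 620 remainder 0
620 ÷ 2 = 310 remainder 0
310 ÷ 2 = 155 remainder 0
155 ÷ 2 = 77 remainder 1
77 ÷ 2 = 38 remainder 1
38 ÷ 2 = 19 remainder 0
19 ÷ 2 = 9 remainder 1
9 ÷ 2 = 4 remainder 1
4 ÷ 2 = 2 remainder 0
2 ÷ 2 = 1 remainder 0
1 ÷ 2 = 0 remainder 1
Reading remainders bottom to top: 10011011000



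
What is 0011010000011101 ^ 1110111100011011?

XOR: 1 when bits differ
  0011010000011101
^ 1110111100011011
------------------
  1101101100000110
Decimal: 13341 ^ 61211 = 56070



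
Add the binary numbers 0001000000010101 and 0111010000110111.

Add column by column from the right: bit + bit + carry-in; write the sum mod 2, carry 1 when the sum is 2 or 3.
carry:  1110000001101110
        0001000000010101
+       0111010000110111
------------------------
       01000010001001100
(the carry out of the leftmost column, 0, becomes the leading bit)
Decimal check:
  0001000000010101 = 4096 + 16 + 4 + 1 = 4117
  0111010000110111 = 16384 + 8192 + 4096 + 1024 + 32 + 16 + 4 + 2 + 1 = 29751
  4117 + 29751 = 33868, and 01000010001001100 = 32768 + 1024 + 64 + 8 + 4 = 33868 ✓



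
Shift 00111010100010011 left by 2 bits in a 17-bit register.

Original: 00111010100010011 (decimal 29971)
Shift left by 2 positions
Append 2 zeros on the right
Result: 11101010001001100 (decimal 119884)
Equivalent: 29971 << 2 = 29971 × 2^2 = 119884



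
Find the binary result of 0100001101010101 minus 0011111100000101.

Method 1 - Direct subtraction (column by column from the right: bit − bit − borrow-in; if negative, add 2 and borrow 1 from the next column):
borrow: 0111100000000000
        0100001101010101
-       0011111100000101
------------------------
        0000010001010000

Method 2 - Add two's complement:
Two's complement of 0011111100000101: invert → 1100000011111010, add 1 → 1100000011111011
  0100001101010101
+ 1100000011111011
------------------
 10000010001010000  (end carry out of the top bit = 1)
Discarding the end carry: 0000010001010000
Decimal check:
  0100001101010101 = 16384 + 512 + 256 + 64 + 16 + 4 + 1 = 17237
  0011111100000101 = 8192 + 4096 + 2048 + 1024 + 512 + 256 + 4 + 1 = 16133
  17237 - 16133 = 1104, and 0000010001010000 = 1024 + 64 + 16 = 1104 ✓



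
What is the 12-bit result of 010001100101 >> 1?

Original: 010001100101 (decimal 1125)
Shift right by 1 position
Drop the 1 low bit; fill with zero on the left
Result: 001000110010 (decimal 562)
Equivalent: 1125 >> 1 = 1125 ÷ 2^1 = 562



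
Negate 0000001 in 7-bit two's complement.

Original: 0000001
Step 1 - Invert all bits: 1111110
Step 2 - Add 1: 1111111
Verification: 0000001 + 1111111 = 10000000; discarding the end carry (carry out of the top bit) leaves the 7-bit value 0000000, as required for x + (-x)



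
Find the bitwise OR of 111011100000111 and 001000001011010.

OR: 1 when either bit is 1
  111011100000111
| 001000001011010
-----------------
  111011101011111
Decimal: 30471 | 4186 = 30559



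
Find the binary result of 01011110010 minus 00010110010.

Method 1 - Direct subtraction (column by column from the right: bit − bit − borrow-in; if negative, add 2 and borrow 1 from the next column):
borrow: 00000000000
        01011110010
-       00010110010
-------------------
        01001000000

Method 2 - Add two's complement:
Two's complement of 00010110010: invert → 11101001101, add 1 → 11101001110
  01011110010
+ 11101001110
-------------
 101001000000  (end carry out of the top bit = 1)
Discarding the end carry: 01001000000
Decimal check:
  01011110010 = 512 + 128 + 64 + 32 + 16 + 2 = 754
  00010110010 = 128 + 32 + 16 + 2 = 178
  754 - 178 = 576, and 01001000000 = 512 + 64 = 576 ✓



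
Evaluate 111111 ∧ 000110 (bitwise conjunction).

AND: 1 only when both bits are 1
  111111
& 000110
--------
  000110
Decimal: 63 & 6 = 6



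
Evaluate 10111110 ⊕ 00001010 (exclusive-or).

XOR: 1 when bits differ
  10111110
^ 00001010
----------
  10110100
Decimal: 190 ^ 10 = 180



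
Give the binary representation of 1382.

Using repeated division by 2:
1382 ÷ 2 = 691 remainder 0
691 ÷ 2 = 345 remainder 1
345 ÷ 2 = 172 remainder 1
172 ÷ 2 = 86 remainder 0
86 ÷ 2 = 43 remainder 0
43 ÷ 2 = 21 remainder 1
21 ÷ 2 = 10 remainder 1
10 ÷ 2 = 5 remainder 0
5 ÷ 2 = 2 remainder 1
2 ÷ 2 = 1 remainder 0
1 ÷ 2 = 0 remainder 1
Reading remainders bottom to top: 10101100110



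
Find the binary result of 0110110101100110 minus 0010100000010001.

Method 1 - Direct subtraction (column by column from the right: bit − bit − borrow-in; if negative, add 2 and borrow 1 from the next column):
borrow: 0000000000100010
        0110110101100110
-       0010100000010001
------------------------
        0100010101010101

Method 2 - Add two's complement:
Two's complement of 0010100000010001: invert → 1101011111101110, add 1 → 1101011111101111
  0110110101100110
+ 1101011111101111
------------------
 10100010101010101  (end carry out of the top bit = 1)
Discarding the end carry: 0100010101010101
Decimal check:
  0110110101100110 = 16384 + 8192 + 2048 + 1024 + 256 + 64 + 32 + 4 + 2 = 28006
  0010100000010001 = 8192 + 2048 + 16 + 1 = 10257
  28006 - 10257 = 17749, and 0100010101010101 = 16384 + 1024 + 256 + 64 + 16 + 4 + 1 = 17749 ✓



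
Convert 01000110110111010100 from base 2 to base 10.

Sum of powers of 2 for each 1-bit:
2^2 + 2^4 + 2^6 + 2^7 + 2^8 + 2^10 + 2^11 + 2^13 + 2^14 + 2^18
= 4 + 16 + 64 + 128 + 256 + 1024 + 2048 + 8192 + 16384 + 262144
= 290260



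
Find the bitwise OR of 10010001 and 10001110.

OR: 1 when either bit is 1
  10010001
| 10001110
----------
  10011111
Decimal: 145 | 142 = 159



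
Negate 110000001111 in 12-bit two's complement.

Original (sign bit 1, negative): 110000001111
Step 1 - Invert all bits: 001111110000
Step 2 - Add 1: 001111110001
Verification: 110000001111 + 001111110001 = 1000000000000; discarding the end carry (carry out of the top bit) leaves the 12-bit value 000000000000, as required for x + (-x)



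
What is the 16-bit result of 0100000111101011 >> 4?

Original: 0100000111101011 (decimal 16875)
Shift right by 4 positions
Drop the 4 low bits; fill with zeros on the left
Result: 0000010000011110 (decimal 1054)
Equivalent: 16875 >> 4 = 16875 ÷ 2^4 = 1054



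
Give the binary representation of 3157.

Using repeated division by 2:
3157 ÷ 2 = 1578 remainder 1
1578 ÷ 2 = 789 remainder 0
789 ÷ 2 = 394 remainder 1
394 ÷ 2 = 197 remainder 0
197 ÷ 2 = 98 remainder 1
98 ÷ 2 = 49 remainder 0
49 ÷ 2 = 24 remainder 1
24 ÷ 2 = 12 remainder 0
12 ÷ 2 = 6 remainder 0
6 ÷ 2 = 3 remainder 0
3 ÷ 2 = 1 remainder 1
1 ÷ 2 = 0 remainder 1
Reading remainders bottom to top: 110001010101



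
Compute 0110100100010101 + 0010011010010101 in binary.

Add column by column from the right: bit + bit + carry-in; write the sum mod 2, carry 1 when the sum is 2 or 3.
carry:  1100000000101010
        0110100100010101
+       0010011010010101
------------------------
       01000111110101010
(the carry out of the leftmost column, 0, becomes the leading bit)
Decimal check:
  0110100100010101 = 16384 + 8192 + 2048 + 256 + 16 + 4 + 1 = 26901
  0010011010010101 = 8192 + 1024 + 512 + 128 + 16 + 4 + 1 = 9877
  26901 + 9877 = 36778, and 01000111110101010 = 32768 + 2048 + 1024 + 512 + 256 + 128 + 32 + 8 + 2 = 36778 ✓



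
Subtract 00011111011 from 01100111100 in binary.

Method 1 - Direct subtraction (column by column from the right: bit − bit − borrow-in; if negative, add 2 and borrow 1 from the next column):
borrow: 00110000110
        01100111100
-       00011111011
-------------------
        01001000001

Method 2 - Add two's complement:
Two's complement of 00011111011: invert → 11100000100, add 1 → 11100000101
  01100111100
+ 11100000101
-------------
 101001000001  (end carry out of the top bit = 1)
Discarding the end carry: 01001000001
Decimal check:
  01100111100 = 512 + 256 + 32 + 16 + 8 + 4 = 828
  00011111011 = 128 + 64 + 32 + 16 + 8 + 2 + 1 = 251
  828 - 251 = 577, and 01001000001 = 512 + 64 + 1 = 577 ✓



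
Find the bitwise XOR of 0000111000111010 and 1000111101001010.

XOR: 1 when bits differ
  0000111000111010
^ 1000111101001010
------------------
  1000000101110000
Decimal: 3642 ^ 36682 = 33136



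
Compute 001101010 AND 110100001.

AND: 1 only when both bits are 1
  001101010
& 110100001
-----------
  000100000
Decimal: 106 & 417 = 32



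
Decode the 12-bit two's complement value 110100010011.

Binary: 110100010011
Sign bit: 1 (negative)
Invert: 001011101100
Add 1:  001011101101
Magnitude: 001011101101 = 512 + 128 + 64 + 32 + 8 + 4 + 1 = 749
Value: -749



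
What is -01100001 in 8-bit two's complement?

Original: 01100001
Step 1 - Invert all bits: 10011110
Step 2 - Add 1: 10011111
Verification: 01100001 + 10011111 = 100000000; discarding the end carry (carry out of the top bit) leaves the 8-bit value 00000000, as required for x + (-x)



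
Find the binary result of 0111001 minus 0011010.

Method 1 - Direct subtraction (column by column from the right: bit − bit − borrow-in; if negative, add 2 and borrow 1 from the next column):
borrow: 0111100
        0111001
-       0011010
---------------
        0011111

Method 2 - Add two's complement:
Two's complement of 0011010: invert → 1100101, add 1 → 1100110
  0111001
+ 1100110
---------
 10011111  (end carry out of the top bit = 1)
Discarding the end carry: 0011111
Decimal check:
  0111001 = 32 + 16 + 8 + 1 = 57
  0011010 = 16 + 8 + 2 = 26
  57 - 26 = 31, and 0011111 = 16 + 8 + 4 + 2 + 1 = 31 ✓



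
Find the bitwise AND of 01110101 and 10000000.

AND: 1 only when both bits are 1
  01110101
& 10000000
----------
  00000000
Decimal: 117 & 128 = 0



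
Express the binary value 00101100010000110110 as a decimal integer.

Sum of powers of 2 for each 1-bit:
2^1 + 2^2 + 2^4 + 2^5 + 2^10 + 2^14 + 2^15 + 2^17
= 2 + 4 + 16 + 32 + 1024 + 16384 + 32768 + 131072
= 181302



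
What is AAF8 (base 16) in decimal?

Expand by place value (powers of 16):
Digit values: A = 10, F = 15
AAF8 = 10 × 16^3 + 10 × 16^2 + 15 × 16^1 + 8 × 16^0
= 10 × 4096 + 10 × 256 + 15 × 16 + 8 × 1
= 40960 + 2560 + 240 + 8
= 43768



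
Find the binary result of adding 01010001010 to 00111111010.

Add column by column from the right: bit + bit + carry-in; write the sum mod 2, carry 1 when the sum is 2 or 3.
carry:  11111110100
        01010001010
+       00111111010
-------------------
       010010000100
(the carry out of the leftmost column, 0, becomes the leading bit)
Decimal check:
  01010001010 = 512 + 128 + 8 + 2 = 650
  00111111010 = 256 + 128 + 64 + 32 + 16 + 8 + 2 = 506
  650 + 506 = 1156, and 010010000100 = 1024 + 128 + 4 = 1156 ✓



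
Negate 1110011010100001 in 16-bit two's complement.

Original (sign bit 1, negative): 1110011010100001
Step 1 - Invert all bits: 0001100101011110
Step 2 - Add 1: 0001100101011111
Verification: 1110011010100001 + 0001100101011111 = 10000000000000000; discarding the end carry (carry out of the top bit) leaves the 16-bit value 0000000000000000, as required for x + (-x)



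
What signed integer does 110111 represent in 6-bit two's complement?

Binary: 110111
Sign bit: 1 (negative)
Invert: 001000
Add 1:  001001
Magnitude: 001001 = 8 + 1 = 9
Value: -9



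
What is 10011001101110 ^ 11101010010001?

XOR: 1 when bits differ
  10011001101110
^ 11101010010001
----------------
  01110011111111
Decimal: 9838 ^ 14993 = 7423



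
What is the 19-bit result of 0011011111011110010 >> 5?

Original: 0011011111011110010 (decimal 114418)
Shift right by 5 positions
Drop the 5 low bits; fill with zeros on the left
Result: 0000000110111110111 (decimal 3575)
Equivalent: 114418 >> 5 = 114418 ÷ 2^5 = 3575



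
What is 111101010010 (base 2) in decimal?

Sum of powers of 2 for each 1-bit:
2^1 + 2^4 + 2^6 + 2^8 + 2^9 + 2^10 + 2^11
= 2 + 16 + 64 + 256 + 512 + 1024 + 2048
= 3922



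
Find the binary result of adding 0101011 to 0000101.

Add column by column from the right: bit + bit + carry-in; write the sum mod 2, carry 1 when the sum is 2 or 3.
carry:  0011110
        0101011
+       0000101
---------------
       00110000
(the carry out of the leftmost column, 0, becomes the leading bit)
Decimal check:
  0101011 = 32 + 8 + 2 + 1 = 43
  0000101 = 4 + 1 = 5
  43 + 5 = 48, and 00110000 = 32 + 16 = 48 ✓



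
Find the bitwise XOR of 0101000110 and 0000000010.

XOR: 1 when bits differ
  0101000110
^ 0000000010
------------
  0101000100
Decimal: 326 ^ 2 = 324



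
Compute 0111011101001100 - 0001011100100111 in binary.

Method 1 - Direct subtraction (column by column from the right: bit − bit − borrow-in; if negative, add 2 and borrow 1 from the next column):
borrow: 0000000001001110
        0111011101001100
-       0001011100100111
------------------------
        0110000000100101

Method 2 - Add two's complement:
Two's complement of 0001011100100111: invert → 1110100011011000, add 1 → 1110100011011001
  0111011101001100
+ 1110100011011001
------------------
 10110000000100101  (end carry out of the top bit = 1)
Discarding the end carry: 0110000000100101
Decimal check:
  0111011101001100 = 16384 + 8192 + 4096 + 1024 + 512 + 256 + 64 + 8 + 4 = 30540
  0001011100100111 = 4096 + 1024 + 512 + 256 + 32 + 4 + 2 + 1 = 5927
  30540 - 5927 = 24613, and 0110000000100101 = 16384 + 8192 + 32 + 4 + 1 = 24613 ✓



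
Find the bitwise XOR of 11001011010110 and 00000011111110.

XOR: 1 when bits differ
  11001011010110
^ 00000011111110
----------------
  11001000101000
Decimal: 13014 ^ 254 = 12840



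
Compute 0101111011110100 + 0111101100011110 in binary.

Add column by column from the right: bit + bit + carry-in; write the sum mod 2, carry 1 when the sum is 2 or 3.
carry:  1111111111111000
        0101111011110100
+       0111101100011110
------------------------
       01101101000010010
(the carry out of the leftmost column, 0, becomes the leading bit)
Decimal check:
  0101111011110100 = 16384 + 4096 + 2048 + 1024 + 512 + 128 + 64 + 32 + 16 + 4 = 24308
  0111101100011110 = 16384 + 8192 + 4096 + 2048 + 512 + 256 + 16 + 8 + 4 + 2 = 31518
  24308 + 31518 = 55826, and 01101101000010010 = 32768 + 16384 + 4096 + 2048 + 512 + 16 + 2 = 55826 ✓



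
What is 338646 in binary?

Using repeated division by 2:
338646 ÷ 2 = 169323 remainder 0
169323 ÷ 2 = 84661 remainder 1
84661 ÷ 2 = 42330 remainder 1
42330 ÷ 2 = 21165 remainder 0
21165 ÷ 2 = 10582 remainder 1
10582 ÷ 2 = 5291 remainder 0
5291 ÷ 2 = 2645 remainder 1
2645 ÷ 2 = 1322 remainder 1
1322 ÷ 2 = 661 remainder 0
661 ÷ 2 = 330 remainder 1
330 ÷ 2 = 165 remainder 0
165 ÷ 2 = 82 remainder 1
82 ÷ 2 = 41 remainder 0
41 ÷ 2 = 20 remainder 1
20 ÷ 2 = 10 remainder 0
10 ÷ 2 = 5 remainder 0
5 ÷ 2 = 2 remainder 1
2 ÷ 2 = 1 remainder 0
1 ÷ 2 = 0 remainder 1
Reading remainders bottom to top: 1010010101011010110



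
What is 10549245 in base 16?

Using repeated division by 16 (digits 10–15 are A–F):
10549245 ÷ 16 = 659327 remainder 13 (D)
659327 ÷ 16 = 41207 remainder 15 (F)
41207 ÷ 16 = 2575 remainder 7
2575 ÷ 16 = 160 remainder 15 (F)
160 ÷ 16 = 10 remainder 0
10 ÷ 16 = 0 remainder 10 (A)
Reading remainders bottom to top: A0F7FD



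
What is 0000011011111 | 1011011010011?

OR: 1 when either bit is 1
  0000011011111
| 1011011010011
---------------
  1011011011111
Decimal: 223 | 5843 = 5855



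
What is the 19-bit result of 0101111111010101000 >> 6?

Original: 0101111111010101000 (decimal 196264)
Shift right by 6 positions
Drop the 6 low bits; fill with zeros on the left
Result: 0000000101111111010 (decimal 3066)
Equivalent: 196264 >> 6 = 196264 ÷ 2^6 = 3066



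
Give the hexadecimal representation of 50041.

Using repeated division by 16 (digits 10–15 are A–F):
50041 ÷ 16 = 3127 remainder 9
3127 ÷ 16 = 195 remainder 7
195 ÷ 16 = 12 remainder 3
12 ÷ 16 = 0 remainder 12 (C)
Reading remainders bottom to top: C379



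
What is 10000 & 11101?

AND: 1 only when both bits are 1
  10000
& 11101
-------
  10000
Decimal: 16 & 29 = 16



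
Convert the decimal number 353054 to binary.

Using repeated division by 2:
353054 ÷ 2 = 176527 remainder 0
176527 ÷ 2 = 88263 remainder 1
88263 ÷ 2 = 44131 remainder 1
44131 ÷ 2 = 22065 remainder 1
22065 ÷ 2 = 11032 remainder 1
11032 ÷ 2 = 5516 remainder 0
5516 ÷ 2 = 2758 remainder 0
2758 ÷ 2 = 1379 remainder 0
1379 ÷ 2 = 689 remainder 1
689 ÷ 2 = 344 remainder 1
344 ÷ 2 = 172 remainder 0
172 ÷ 2 = 86 remainder 0
86 ÷ 2 = 43 remainder 0
43 ÷ 2 = 21 remainder 1
21 ÷ 2 = 10 remainder 1
10 ÷ 2 = 5 remainder 0
5 ÷ 2 = 2 remainder 1
2 ÷ 2 = 1 remainder 0
1 ÷ 2 = 0 remainder 1
Reading remainders bottom to top: 1010110001100011110



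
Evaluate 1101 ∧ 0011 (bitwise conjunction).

AND: 1 only when both bits are 1
  1101
& 0011
------
  0001
Decimal: 13 & 3 = 1



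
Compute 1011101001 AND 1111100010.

AND: 1 only when both bits are 1
  1011101001
& 1111100010
------------
  1011100000
Decimal: 745 & 994 = 736



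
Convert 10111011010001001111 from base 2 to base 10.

Sum of powers of 2 for each 1-bit:
2^0 + 2^1 + 2^2 + 2^3 + 2^6 + 2^10 + 2^12 + 2^13 + 2^15 + 2^16 + 2^17 + 2^19
= 1 + 2 + 4 + 8 + 64 + 1024 + 4096 + 8192 + 32768 + 65536 + 131072 + 524288
= 767055



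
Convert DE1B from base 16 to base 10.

Expand by place value (powers of 16):
Digit values: D = 13, E = 14, B = 11
DE1B = 13 × 16^3 + 14 × 16^2 + 1 × 16^1 + 11 × 16^0
= 13 × 4096 + 14 × 256 + 1 × 16 + 11 × 1
= 53248 + 3584 + 16 + 11
= 56859



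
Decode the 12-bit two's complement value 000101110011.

Binary: 000101110011
Sign bit: 0 (non-negative)
Read directly as an unsigned value:
000101110011 = 256 + 64 + 32 + 16 + 2 + 1 = 371
Value: 371



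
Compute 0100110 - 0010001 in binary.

Method 1 - Direct subtraction (column by column from the right: bit − bit − borrow-in; if negative, add 2 and borrow 1 from the next column):
borrow: 0100010
        0100110
-       0010001
---------------
        0010101

Method 2 - Add two's complement:
Two's complement of 0010001: invert → 1101110, add 1 → 1101111
  0100110
+ 1101111
---------
 10010101  (end carry out of the top bit = 1)
Discarding the end carry: 0010101
Decimal check:
  0100110 = 32 + 4 + 2 = 38
  0010001 = 16 + 1 = 17
  38 - 17 = 21, and 0010101 = 16 + 4 + 1 = 21 ✓



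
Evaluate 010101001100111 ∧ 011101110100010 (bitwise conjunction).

AND: 1 only when both bits are 1
  010101001100111
& 011101110100010
-----------------
  010101000100010
Decimal: 10855 & 15266 = 10786



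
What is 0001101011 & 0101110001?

AND: 1 only when both bits are 1
  0001101011
& 0101110001
------------
  0001100001
Decimal: 107 & 369 = 97



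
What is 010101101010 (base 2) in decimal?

Sum of powers of 2 for each 1-bit:
2^1 + 2^3 + 2^5 + 2^6 + 2^8 + 2^10
= 2 + 8 + 32 + 64 + 256 + 1024
= 1386



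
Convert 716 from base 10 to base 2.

Using repeated division by 2:
716 ÷ 2 = 358 remainder 0
358 ÷ 2 = 179 remainder 0
179 ÷ 2 = 89 remainder 1
89 ÷ 2 = 44 remainder 1
44 ÷ 2 = 22 remainder 0
22 ÷ 2 = 11 remainder 0
11 ÷ 2 = 5 remainder 1
5 ÷ 2 = 2 remainder 1
2 ÷ 2 = 1 remainder 0
1 ÷ 2 = 0 remainder 1
Reading remainders bottom to top: 1011001100

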